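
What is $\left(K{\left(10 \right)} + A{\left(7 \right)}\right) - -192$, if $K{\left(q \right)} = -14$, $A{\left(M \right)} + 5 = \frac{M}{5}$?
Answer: $\frac{872}{5} \approx 174.4$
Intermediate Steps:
$A{\left(M \right)} = -5 + \frac{M}{5}$
$\left(K{\left(10 \right)} + A{\left(7 \right)}\right) - -192 = \left(-14 + \left(-5 + \frac{1}{5} \cdot 7\right)\right) - -192 = \left(-14 + \left(-5 + \frac{7}{5}\right)\right) + 192 = \left(-14 - \frac{18}{5}\right) + 192 = - \frac{88}{5} + 192 = \frac{872}{5}$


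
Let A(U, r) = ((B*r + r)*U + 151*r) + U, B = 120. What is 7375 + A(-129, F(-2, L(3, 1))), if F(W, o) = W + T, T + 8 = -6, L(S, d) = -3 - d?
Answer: 254574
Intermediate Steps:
T = -14 (T = -8 - 6 = -14)
F(W, o) = -14 + W (F(W, o) = W - 14 = -14 + W)
A(U, r) = U + 151*r + 121*U*r (A(U, r) = ((120*r + r)*U + 151*r) + U = ((121*r)*U + 151*r) + U = (121*U*r + 151*r) + U = (151*r + 121*U*r) + U = U + 151*r + 121*U*r)
7375 + A(-129, F(-2, L(3, 1))) = 7375 + (-129 + 151*(-14 - 2) + 121*(-129)*(-14 - 2)) = 7375 + (-129 + 151*(-16) + 121*(-129)*(-16)) = 7375 + (-129 - 2416 + 249744) = 7375 + 247199 = 254574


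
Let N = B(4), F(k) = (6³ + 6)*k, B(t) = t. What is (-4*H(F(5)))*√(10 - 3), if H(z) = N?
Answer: -16*√7 ≈ -42.332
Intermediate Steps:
F(k) = 222*k (F(k) = (216 + 6)*k = 222*k)
N = 4
H(z) = 4
(-4*H(F(5)))*√(10 - 3) = (-4*4)*√(10 - 3) = -16*√7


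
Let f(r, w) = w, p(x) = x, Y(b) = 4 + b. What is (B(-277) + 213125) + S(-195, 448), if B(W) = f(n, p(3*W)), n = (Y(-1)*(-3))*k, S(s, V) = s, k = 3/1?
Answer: 212099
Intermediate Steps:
k = 3 (k = 3*1 = 3)
n = -27 (n = ((4 - 1)*(-3))*3 = (3*(-3))*3 = -9*3 = -27)
B(W) = 3*W
(B(-277) + 213125) + S(-195, 448) = (3*(-277) + 213125) - 195 = (-831 + 213125) - 195 = 212294 - 195 = 212099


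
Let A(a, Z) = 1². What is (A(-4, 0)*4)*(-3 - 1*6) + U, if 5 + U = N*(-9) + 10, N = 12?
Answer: -139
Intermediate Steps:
A(a, Z) = 1
U = -103 (U = -5 + (12*(-9) + 10) = -5 + (-108 + 10) = -5 - 98 = -103)
(A(-4, 0)*4)*(-3 - 1*6) + U = (1*4)*(-3 - 1*6) - 103 = 4*(-3 - 6) - 103 = 4*(-9) - 103 = -36 - 103 = -139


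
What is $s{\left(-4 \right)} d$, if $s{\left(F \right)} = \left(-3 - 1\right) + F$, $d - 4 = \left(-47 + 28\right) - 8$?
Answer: $184$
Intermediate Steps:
$d = -23$ ($d = 4 + \left(\left(-47 + 28\right) - 8\right) = 4 - 27 = -23$)
$s{\left(F \right)} = -4 + F$
$s{\left(-4 \right)} d = \left(-4 - 4\right) \left(-23\right) = \left(-8\right) \left(-23\right) = 184$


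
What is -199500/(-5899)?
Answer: 199500/5899 ≈ 33.819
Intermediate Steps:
-199500/(-5899) = -199500*(-1)/5899 = -20*(-9975/5899) = 199500/5899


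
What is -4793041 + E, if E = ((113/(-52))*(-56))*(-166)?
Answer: -62572145/13 ≈ -4.8132e+6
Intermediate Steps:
E = -262612/13 (E = ((113*(-1/52))*(-56))*(-166) = -113/52*(-56)*(-166) = (1582/13)*(-166) = -262612/13 ≈ -20201.)
-4793041 + E = -4793041 - 262612/13 = -62572145/13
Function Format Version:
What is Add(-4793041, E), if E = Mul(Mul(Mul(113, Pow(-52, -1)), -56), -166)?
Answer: Rational(-62572145, 13) ≈ -4.8132e+6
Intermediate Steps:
E = Rational(-262612, 13) (E = Mul(Mul(Mul(113, Rational(-1, 52)), -56), -166) = Mul(Mul(Rational(-113, 52), -56), -166) = Mul(Rational(1582, 13), -166) = Rational(-262612, 13) ≈ -20201.)
Add(-4793041, E) = Add(-4793041, Rational(-262612, 13)) = Rational(-62572145, 13)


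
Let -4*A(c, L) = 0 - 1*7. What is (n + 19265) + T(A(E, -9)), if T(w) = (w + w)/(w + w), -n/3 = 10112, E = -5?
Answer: -11070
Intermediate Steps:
n = -30336 (n = -3*10112 = -30336)
A(c, L) = 7/4 (A(c, L) = -(0 - 1*7)/4 = -(0 - 7)/4 = -¼*(-7) = 7/4)
T(w) = 1 (T(w) = (2*w)/((2*w)) = (2*w)*(1/(2*w)) = 1)
(n + 19265) + T(A(E, -9)) = (-30336 + 19265) + 1 = -11071 + 1 = -11070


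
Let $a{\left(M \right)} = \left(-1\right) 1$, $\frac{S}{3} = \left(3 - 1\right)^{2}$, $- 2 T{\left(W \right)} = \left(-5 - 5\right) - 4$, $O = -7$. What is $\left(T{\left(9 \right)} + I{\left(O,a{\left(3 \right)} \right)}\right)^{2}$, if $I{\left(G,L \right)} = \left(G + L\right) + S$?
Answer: $121$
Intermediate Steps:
$T{\left(W \right)} = 7$ ($T{\left(W \right)} = - \frac{\left(-5 - 5\right) - 4}{2} = - \frac{-10 - 4}{2} = \left(- \frac{1}{2}\right) \left(-14\right) = 7$)
$S = 12$ ($S = 3 \left(3 - 1\right)^{2} = 3 \cdot 2^{2} = 3 \cdot 4 = 12$)
$a{\left(M \right)} = -1$
$I{\left(G,L \right)} = 12 + G + L$ ($I{\left(G,L \right)} = \left(G + L\right) + 12 = 12 + G + L$)
$\left(T{\left(9 \right)} + I{\left(O,a{\left(3 \right)} \right)}\right)^{2} = \left(7 - -4\right)^{2} = \left(7 + 4\right)^{2} = 11^{2} = 121$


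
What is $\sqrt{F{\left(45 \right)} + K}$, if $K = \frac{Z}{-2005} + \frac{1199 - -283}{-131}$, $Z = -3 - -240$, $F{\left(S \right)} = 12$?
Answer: $\frac{\sqrt{39241444965}}{262655} \approx 0.7542$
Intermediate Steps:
$Z = 237$ ($Z = -3 + 240 = 237$)
$K = - \frac{3002457}{262655}$ ($K = \frac{237}{-2005} + \frac{1199 - -283}{-131} = 237 \left(- \frac{1}{2005}\right) + \left(1199 + 283\right) \left(- \frac{1}{131}\right) = - \frac{237}{2005} + 1482 \left(- \frac{1}{131}\right) = - \frac{237}{2005} - \frac{1482}{131} = - \frac{3002457}{262655} \approx -11.431$)
$\sqrt{F{\left(45 \right)} + K} = \sqrt{12 - \frac{3002457}{262655}} = \sqrt{\frac{149403}{262655}} = \frac{\sqrt{39241444965}}{262655}$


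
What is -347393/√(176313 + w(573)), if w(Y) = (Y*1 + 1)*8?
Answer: -347393*√180905/180905 ≈ -816.76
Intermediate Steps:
w(Y) = 8 + 8*Y (w(Y) = (Y + 1)*8 = (1 + Y)*8 = 8 + 8*Y)
-347393/√(176313 + w(573)) = -347393/√(176313 + (8 + 8*573)) = -347393/√(176313 + (8 + 4584)) = -347393/√(176313 + 4592) = -347393*√180905/180905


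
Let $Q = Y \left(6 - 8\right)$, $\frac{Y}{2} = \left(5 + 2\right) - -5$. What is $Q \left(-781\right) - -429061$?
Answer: $466549$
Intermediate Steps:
$Y = 24$ ($Y = 2 \left(\left(5 + 2\right) - -5\right) = 2 \left(7 + 5\right) = 2 \cdot 12 = 24$)
$Q = -48$ ($Q = 24 \left(6 - 8\right) = 24 \left(-2\right) = -48$)
$Q \left(-781\right) - -429061 = \left(-48\right) \left(-781\right) - -429061 = 37488 + 429061 = 466549$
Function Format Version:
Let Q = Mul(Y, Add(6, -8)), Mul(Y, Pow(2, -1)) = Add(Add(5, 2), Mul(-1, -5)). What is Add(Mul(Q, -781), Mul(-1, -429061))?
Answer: 466549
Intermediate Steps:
Y = 24 (Y = Mul(2, Add(Add(5, 2), Mul(-1, -5))) = Mul(2, Add(7, 5)) = Mul(2, 12) = 24)
Q = -48 (Q = Mul(24, Add(6, -8)) = Mul(24, -2) = -48)
Add(Mul(Q, -781), Mul(-1, -429061)) = Add(Mul(-48, -781), Mul(-1, -429061)) = Add(37488, 429061) = 466549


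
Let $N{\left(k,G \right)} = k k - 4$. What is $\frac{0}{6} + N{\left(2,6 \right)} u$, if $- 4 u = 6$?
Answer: $0$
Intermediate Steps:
$u = - \frac{3}{2}$ ($u = \left(- \frac{1}{4}\right) 6 = - \frac{3}{2} \approx -1.5$)
$N{\left(k,G \right)} = -4 + k^{2}$ ($N{\left(k,G \right)} = k^{2} - 4 = -4 + k^{2}$)
$\frac{0}{6} + N{\left(2,6 \right)} u = \frac{0}{6} + \left(-4 + 2^{2}\right) \left(- \frac{3}{2}\right) = 0 \cdot \frac{1}{6} + \left(-4 + 4\right) \left(- \frac{3}{2}\right) = 0 + 0 \left(- \frac{3}{2}\right) = 0 + 0 = 0$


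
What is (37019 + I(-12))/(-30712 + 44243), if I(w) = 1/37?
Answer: 195672/71521 ≈ 2.7359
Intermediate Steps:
I(w) = 1/37
(37019 + I(-12))/(-30712 + 44243) = (37019 + 1/37)/(-30712 + 44243) = (1369704/37)/13531 = (1369704/37)*(1/13531) = 195672/71521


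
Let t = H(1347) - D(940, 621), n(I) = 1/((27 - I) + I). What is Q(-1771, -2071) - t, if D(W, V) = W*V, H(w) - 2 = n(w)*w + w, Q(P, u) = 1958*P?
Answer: -25967492/9 ≈ -2.8853e+6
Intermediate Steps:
n(I) = 1/27
H(w) = 2 + 28*w/27 (H(w) = 2 + (w/27 + w) = 2 + 28*w/27)
D(W, V) = V*W
t = -5241070/9 (t = (2 + (28/27)*1347) - 621*940 = (2 + 12572/9) - 1*583740 = 12590/9 - 583740 = -5241070/9 ≈ -5.8234e+5)
Q(-1771, -2071) - t = 1958*(-1771) - 1*(-5241070/9) = -3467618 + 5241070/9 = -25967492/9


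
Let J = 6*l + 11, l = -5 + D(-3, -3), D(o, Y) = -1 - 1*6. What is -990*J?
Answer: 60390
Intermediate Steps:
D(o, Y) = -7 (D(o, Y) = -1 - 6 = -7)
l = -12 (l = -5 - 7 = -12)
J = -61 (J = 6*(-12) + 11 = -72 + 11 = -61)
-990*J = -990*(-61) = 60390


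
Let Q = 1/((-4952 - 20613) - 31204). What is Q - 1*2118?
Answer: -120236743/56769 ≈ -2118.0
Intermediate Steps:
Q = -1/56769 (Q = 1/(-25565 - 31204) = 1/(-56769) = -1/56769 ≈ -1.7615e-5)
Q - 1*2118 = -1/56769 - 1*2118 = -1/56769 - 2118 = -120236743/56769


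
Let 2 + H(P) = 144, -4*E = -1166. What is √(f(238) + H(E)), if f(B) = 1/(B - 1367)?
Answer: 3*√20110877/1129 ≈ 11.916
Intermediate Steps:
E = 583/2 (E = -¼*(-1166) = 583/2 ≈ 291.50)
H(P) = 142 (H(P) = -2 + 144 = 142)
f(B) = 1/(-1367 + B)
√(f(238) + H(E)) = √(1/(-1367 + 238) + 142) = √(1/(-1129) + 142) = √(-1/1129 + 142) = √(160317/1129) = 3*√20110877/1129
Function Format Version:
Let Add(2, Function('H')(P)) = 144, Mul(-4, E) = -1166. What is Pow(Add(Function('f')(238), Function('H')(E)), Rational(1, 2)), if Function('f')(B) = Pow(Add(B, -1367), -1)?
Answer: Mul(Rational(3, 1129), Pow(20110877, Rational(1, 2))) ≈ 11.916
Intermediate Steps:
E = Rational(583, 2) (E = Mul(Rational(-1, 4), -1166) = Rational(583, 2) ≈ 291.50)
Function('H')(P) = 142 (Function('H')(P) = Add(-2, 144) = 142)
Function('f')(B) = Pow(Add(-1367, B), -1)
Pow(Add(Function('f')(238), Function('H')(E)), Rational(1, 2)) = Pow(Add(Pow(Add(-1367, 238), -1), 142), Rational(1, 2)) = Pow(Add(Pow(-1129, -1), 142), Rational(1, 2)) = Pow(Add(Rational(-1, 1129), 142), Rational(1, 2)) = Pow(Rational(160317, 1129), Rational(1, 2)) = Mul(Rational(3, 1129), Pow(20110877, Rational(1, 2)))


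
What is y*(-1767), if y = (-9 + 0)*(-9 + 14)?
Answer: 79515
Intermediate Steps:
y = -45 (y = -9*5 = -45)
y*(-1767) = -45*(-1767) = 79515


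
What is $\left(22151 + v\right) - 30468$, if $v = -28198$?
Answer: $-36515$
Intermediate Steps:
$\left(22151 + v\right) - 30468 = \left(22151 - 28198\right) - 30468 = -6047 - 30468 = -36515$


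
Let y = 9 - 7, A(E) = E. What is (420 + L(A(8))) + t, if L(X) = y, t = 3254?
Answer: 3676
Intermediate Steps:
y = 2
L(X) = 2
(420 + L(A(8))) + t = (420 + 2) + 3254 = 422 + 3254 = 3676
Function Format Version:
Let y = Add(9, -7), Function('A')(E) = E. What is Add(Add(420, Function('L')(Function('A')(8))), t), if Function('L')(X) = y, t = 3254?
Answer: 3676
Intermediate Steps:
y = 2
Function('L')(X) = 2
Add(Add(420, Function('L')(Function('A')(8))), t) = Add(Add(420, 2), 3254) = Add(422, 3254) = 3676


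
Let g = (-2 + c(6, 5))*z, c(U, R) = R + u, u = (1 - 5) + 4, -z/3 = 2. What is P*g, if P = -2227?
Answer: 40086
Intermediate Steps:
z = -6 (z = -3*2 = -6)
u = 0 (u = -4 + 4 = 0)
c(U, R) = R (c(U, R) = R + 0 = R)
g = -18 (g = (-2 + 5)*(-6) = 3*(-6) = -18)
P*g = -2227*(-18) = 40086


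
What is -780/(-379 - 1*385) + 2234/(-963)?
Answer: -238909/183933 ≈ -1.2989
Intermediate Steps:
-780/(-379 - 1*385) + 2234/(-963) = -780/(-379 - 385) + 2234*(-1/963) = -780/(-764) - 2234/963 = -780*(-1/764) - 2234/963 = 195/191 - 2234/963 = -238909/183933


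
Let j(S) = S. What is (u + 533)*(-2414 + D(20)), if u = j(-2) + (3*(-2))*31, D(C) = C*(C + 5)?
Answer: -660330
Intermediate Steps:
D(C) = C*(5 + C)
u = -188 (u = -2 + (3*(-2))*31 = -2 - 6*31 = -2 - 186 = -188)
(u + 533)*(-2414 + D(20)) = (-188 + 533)*(-2414 + 20*(5 + 20)) = 345*(-2414 + 20*25) = 345*(-2414 + 500) = 345*(-1914) = -660330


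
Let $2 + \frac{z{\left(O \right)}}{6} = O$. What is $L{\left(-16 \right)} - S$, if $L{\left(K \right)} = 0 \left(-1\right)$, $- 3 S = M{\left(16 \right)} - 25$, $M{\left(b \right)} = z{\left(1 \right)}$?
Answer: $- \frac{31}{3} \approx -10.333$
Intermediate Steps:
$z{\left(O \right)} = -12 + 6 O$
$M{\left(b \right)} = -6$ ($M{\left(b \right)} = -12 + 6 \cdot 1 = -12 + 6 = -6$)
$S = \frac{31}{3}$ ($S = - \frac{-6 - 25}{3} = \left(- \frac{1}{3}\right) \left(-31\right) = \frac{31}{3} \approx 10.333$)
$L{\left(K \right)} = 0$
$L{\left(-16 \right)} - S = 0 - \frac{31}{3} = - \frac{31}{3}$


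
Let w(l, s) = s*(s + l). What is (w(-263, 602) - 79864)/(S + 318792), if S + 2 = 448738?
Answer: 62107/383764 ≈ 0.16184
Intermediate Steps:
S = 448736 (S = -2 + 448738 = 448736)
w(l, s) = s*(l + s)
(w(-263, 602) - 79864)/(S + 318792) = (602*(-263 + 602) - 79864)/(448736 + 318792) = (602*339 - 79864)/767528 = (204078 - 79864)*(1/767528) = 124214*(1/767528) = 62107/383764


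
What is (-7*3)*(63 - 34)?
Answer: -609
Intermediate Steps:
(-7*3)*(63 - 34) = -21*29 = -609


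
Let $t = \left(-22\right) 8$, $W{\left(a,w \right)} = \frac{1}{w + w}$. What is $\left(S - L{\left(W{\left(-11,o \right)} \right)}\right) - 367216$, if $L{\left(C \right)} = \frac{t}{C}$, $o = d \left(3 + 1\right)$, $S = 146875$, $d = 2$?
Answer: $-217525$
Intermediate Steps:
$o = 8$ ($o = 2 \left(3 + 1\right) = 2 \cdot 4 = 8$)
$W{\left(a,w \right)} = \frac{1}{2 w}$
$t = -176$
$L{\left(C \right)} = - \frac{176}{C}$
$\left(S - L{\left(W{\left(-11,o \right)} \right)}\right) - 367216 = \left(146875 - - \frac{176}{\frac{1}{2} \cdot \frac{1}{8}}\right) - 367216 = \left(146875 - - 176 \frac{1}{\frac{1}{16}}\right) - 367216 = \left(146875 - \left(-176\right) 16\right) - 367216 = \left(146875 - -2816\right) - 367216 = \left(146875 + 2816\right) - 367216 = 149691 - 367216 = -217525$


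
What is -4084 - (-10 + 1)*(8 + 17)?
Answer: -3859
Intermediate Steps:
-4084 - (-10 + 1)*(8 + 17) = -4084 - (-9)*25 = -4084 - 1*(-225) = -4084 + 225 = -3859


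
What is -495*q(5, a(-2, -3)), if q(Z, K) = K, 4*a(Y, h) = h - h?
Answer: 0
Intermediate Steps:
a(Y, h) = 0 (a(Y, h) = (h - h)/4 = (¼)*0 = 0)
-495*q(5, a(-2, -3)) = -495*0 = -1*0 = 0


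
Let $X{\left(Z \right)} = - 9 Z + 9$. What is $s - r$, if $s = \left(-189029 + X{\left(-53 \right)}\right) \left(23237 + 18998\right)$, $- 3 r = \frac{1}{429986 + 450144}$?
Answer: $- \frac{21025725531505949}{2640390} \approx -7.9631 \cdot 10^{9}$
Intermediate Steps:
$r = - \frac{1}{2640390}$ ($r = - \frac{1}{3 \left(429986 + 450144\right)} = - \frac{1}{3 \cdot 880130} = \left(- \frac{1}{3}\right) \frac{1}{880130} = - \frac{1}{2640390} \approx -3.7873 \cdot 10^{-7}$)
$X{\left(Z \right)} = 9 - 9 Z$
$s = -7963113605$ ($s = \left(-189029 + \left(9 - -477\right)\right) \left(23237 + 18998\right) = \left(-189029 + \left(9 + 477\right)\right) 42235 = \left(-189029 + 486\right) 42235 = \left(-188543\right) 42235 = -7963113605$)
$s - r = -7963113605 - - \frac{1}{2640390} = -7963113605 + \frac{1}{2640390} = - \frac{21025725531505949}{2640390}$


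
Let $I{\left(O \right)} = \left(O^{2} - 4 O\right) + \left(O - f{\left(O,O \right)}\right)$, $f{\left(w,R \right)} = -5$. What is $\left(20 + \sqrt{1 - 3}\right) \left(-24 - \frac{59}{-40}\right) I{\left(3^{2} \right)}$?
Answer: $- \frac{53159}{2} - \frac{53159 i \sqrt{2}}{40} \approx -26580.0 - 1879.5 i$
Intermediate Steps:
$I{\left(O \right)} = 5 + O^{2} - 3 O$ ($I{\left(O \right)} = \left(O^{2} - 4 O\right) + \left(O - -5\right) = \left(O^{2} - 4 O\right) + \left(O + 5\right) = \left(O^{2} - 4 O\right) + \left(5 + O\right) = 5 + O^{2} - 3 O$)
$\left(20 + \sqrt{1 - 3}\right) \left(-24 - \frac{59}{-40}\right) I{\left(3^{2} \right)} = \left(20 + \sqrt{1 - 3}\right) \left(-24 - \frac{59}{-40}\right) \left(5 + \left(3^{2}\right)^{2} - 3 \cdot 3^{2}\right) = \left(20 + \sqrt{-2}\right) \left(-24 - - \frac{59}{40}\right) \left(5 + 9^{2} - 27\right) = \left(20 + i \sqrt{2}\right) \left(-24 + \frac{59}{40}\right) \left(5 + 81 - 27\right) = \left(20 + i \sqrt{2}\right) \left(- \frac{901}{40}\right) 59 = \left(- \frac{901}{2} - \frac{901 i \sqrt{2}}{40}\right) 59 = - \frac{53159}{2} - \frac{53159 i \sqrt{2}}{40}$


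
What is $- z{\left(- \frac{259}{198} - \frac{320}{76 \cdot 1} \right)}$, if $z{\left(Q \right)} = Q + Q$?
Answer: $\frac{20761}{1881} \approx 11.037$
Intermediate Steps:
$z{\left(Q \right)} = 2 Q$
$- z{\left(- \frac{259}{198} - \frac{320}{76 \cdot 1} \right)} = - 2 \left(- \frac{259}{198} - \frac{320}{76 \cdot 1}\right) = - 2 \left(\left(-259\right) \frac{1}{198} - \frac{320}{76}\right) = - 2 \left(- \frac{259}{198} - \frac{80}{19}\right) = - \frac{2 \left(-20761\right)}{3762} = \left(-1\right) \left(- \frac{20761}{1881}\right) = \frac{20761}{1881}$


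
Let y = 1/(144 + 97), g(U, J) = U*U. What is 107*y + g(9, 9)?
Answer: 19628/241 ≈ 81.444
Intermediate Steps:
g(U, J) = U²
y = 1/241 ≈ 0.0041494
107*y + g(9, 9) = 107*(1/241) + 9² = 107/241 + 81 = 19628/241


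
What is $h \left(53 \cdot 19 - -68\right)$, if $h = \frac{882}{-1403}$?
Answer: $- \frac{948150}{1403} \approx -675.8$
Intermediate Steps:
$h = - \frac{882}{1403}$ ($h = 882 \left(- \frac{1}{1403}\right) = - \frac{882}{1403} \approx -0.62865$)
$h \left(53 \cdot 19 - -68\right) = - \frac{882 \left(53 \cdot 19 - -68\right)}{1403} = - \frac{882 \left(1007 + \left(-141 + 209\right)\right)}{1403} = - \frac{882 \left(1007 + 68\right)}{1403} = \left(- \frac{882}{1403}\right) 1075 = - \frac{948150}{1403}$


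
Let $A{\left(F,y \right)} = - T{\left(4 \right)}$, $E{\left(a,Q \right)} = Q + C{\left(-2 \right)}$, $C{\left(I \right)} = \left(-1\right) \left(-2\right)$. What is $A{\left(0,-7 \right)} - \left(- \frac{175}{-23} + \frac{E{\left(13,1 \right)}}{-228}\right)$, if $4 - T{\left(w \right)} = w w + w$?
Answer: $\frac{14691}{1748} \approx 8.4045$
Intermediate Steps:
$T{\left(w \right)} = 4 - w - w^{2}$ ($T{\left(w \right)} = 4 - \left(w w + w\right) = 4 - \left(w^{2} + w\right) = 4 - \left(w + w^{2}\right) = 4 - w - w^{2}$)
$C{\left(I \right)} = 2$
$E{\left(a,Q \right)} = 2 + Q$ ($E{\left(a,Q \right)} = Q + 2 = 2 + Q$)
$A{\left(F,y \right)} = 16$ ($A{\left(F,y \right)} = - (4 - 4 - 4^{2}) = - (4 - 4 - 16) = \left(-1\right) \left(-16\right) = 16$)
$A{\left(0,-7 \right)} - \left(- \frac{175}{-23} + \frac{E{\left(13,1 \right)}}{-228}\right) = 16 - \left(- \frac{175}{-23} + \frac{2 + 1}{-228}\right) = 16 - \left(\left(-175\right) \left(- \frac{1}{23}\right) + 3 \left(- \frac{1}{228}\right)\right) = 16 - \left(\frac{175}{23} - \frac{1}{76}\right) = 16 - \frac{13277}{1748} = \frac{14691}{1748}$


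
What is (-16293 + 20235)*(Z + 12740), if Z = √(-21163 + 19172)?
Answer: 50221080 + 3942*I*√1991 ≈ 5.0221e+7 + 1.7589e+5*I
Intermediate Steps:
Z = I*√1991 (Z = √(-1991) = I*√1991 ≈ 44.621*I)
(-16293 + 20235)*(Z + 12740) = (-16293 + 20235)*(I*√1991 + 12740) = 3942*(12740 + I*√1991) = 50221080 + 3942*I*√1991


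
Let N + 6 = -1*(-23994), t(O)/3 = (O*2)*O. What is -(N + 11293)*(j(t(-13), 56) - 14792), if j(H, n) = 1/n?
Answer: 29225051631/56 ≈ 5.2188e+8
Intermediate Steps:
t(O) = 6*O² (t(O) = 3*((O*2)*O) = 3*((2*O)*O) = 3*(2*O²) = 6*O²)
N = 23988 (N = -6 - 1*(-23994) = -6 + 23994 = 23988)
-(N + 11293)*(j(t(-13), 56) - 14792) = -(23988 + 11293)*(1/56 - 14792) = -35281*(1/56 - 14792) = -35281*(-828351)/56 = -1*(-29225051631/56) = 29225051631/56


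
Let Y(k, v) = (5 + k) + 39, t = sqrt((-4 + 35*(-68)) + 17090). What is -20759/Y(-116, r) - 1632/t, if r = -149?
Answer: 20759/72 - 272*sqrt(1634)/817 ≈ 274.86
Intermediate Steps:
t = 3*sqrt(1634) (t = sqrt((-4 - 2380) + 17090) = sqrt(-2384 + 17090) = sqrt(14706) = 3*sqrt(1634) ≈ 121.27)
Y(k, v) = 44 + k
-20759/Y(-116, r) - 1632/t = -20759/(44 - 116) - 1632*sqrt(1634)/4902 = -20759/(-72) - 272*sqrt(1634)/817 = -20759*(-1/72) - 272*sqrt(1634)/817 = 20759/72 - 272*sqrt(1634)/817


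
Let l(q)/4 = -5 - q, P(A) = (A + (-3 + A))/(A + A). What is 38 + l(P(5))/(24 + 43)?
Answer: 12616/335 ≈ 37.660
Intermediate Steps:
P(A) = (-3 + 2*A)/(2*A) (P(A) = (-3 + 2*A)/((2*A)) = (-3 + 2*A)*(1/(2*A)) = (-3 + 2*A)/(2*A))
l(q) = -20 - 4*q (l(q) = 4*(-5 - q) = -20 - 4*q)
38 + l(P(5))/(24 + 43) = 38 + (-20 - 4*(-3/2 + 5)/5)/(24 + 43) = 38 + (-20 - 4*7/(5*2))/67 = 38 + (-20 - 4*7/10)*(1/67) = 38 + (-20 - 14/5)*(1/67) = 38 - 114/5*1/67 = 38 - 114/335 = 12616/335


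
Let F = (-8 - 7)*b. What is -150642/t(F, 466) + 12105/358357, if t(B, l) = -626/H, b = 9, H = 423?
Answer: 11417538402396/112165741 ≈ 1.0179e+5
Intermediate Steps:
F = -135 (F = (-8 - 7)*9 = -15*9 = -135)
t(B, l) = -626/423
-150642/t(F, 466) + 12105/358357 = -150642/(-626/423) + 12105/358357 = -150642*(-423/626) + 12105*(1/358357) = 31860783/313 + 12105/358357 = 11417538402396/112165741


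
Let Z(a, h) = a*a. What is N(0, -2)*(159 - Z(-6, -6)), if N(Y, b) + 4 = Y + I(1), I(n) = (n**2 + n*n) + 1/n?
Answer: -123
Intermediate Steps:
Z(a, h) = a**2
I(n) = 1/n + 2*n**2 (I(n) = (n**2 + n**2) + 1/n = 2*n**2 + 1/n = 1/n + 2*n**2)
N(Y, b) = -1 + Y (N(Y, b) = -4 + (Y + (1 + 2*1**3)/1) = -4 + (Y + 1*(1 + 2*1)) = -4 + (Y + 1*(1 + 2)) = -4 + (Y + 1*3) = -4 + (Y + 3) = -4 + (3 + Y) = -1 + Y)
N(0, -2)*(159 - Z(-6, -6)) = (-1 + 0)*(159 - 1*(-6)**2) = -(159 - 1*36) = -(159 - 36) = -1*123 = -123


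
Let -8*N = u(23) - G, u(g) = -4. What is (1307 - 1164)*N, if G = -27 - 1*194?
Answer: -31031/8 ≈ -3878.9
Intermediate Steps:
G = -221 (G = -27 - 194 = -221)
N = -217/8 (N = -(-4 - 1*(-221))/8 = -(-4 + 221)/8 = -⅛*217 = -217/8 ≈ -27.125)
(1307 - 1164)*N = (1307 - 1164)*(-217/8) = 143*(-217/8) = -31031/8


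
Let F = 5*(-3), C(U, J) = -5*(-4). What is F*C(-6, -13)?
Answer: -300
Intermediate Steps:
C(U, J) = 20
F = -15
F*C(-6, -13) = -15*20 = -300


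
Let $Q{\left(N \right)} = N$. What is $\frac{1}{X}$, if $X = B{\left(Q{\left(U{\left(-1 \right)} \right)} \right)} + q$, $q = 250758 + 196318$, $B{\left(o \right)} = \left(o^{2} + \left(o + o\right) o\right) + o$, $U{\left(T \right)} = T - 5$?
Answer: $\frac{1}{447178} \approx 2.2362 \cdot 10^{-6}$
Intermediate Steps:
$U{\left(T \right)} = -5 + T$ ($U{\left(T \right)} = T - 5 = -5 + T$)
$B{\left(o \right)} = o + 3 o^{2}$ ($B{\left(o \right)} = \left(o^{2} + 2 o o\right) + o = \left(o^{2} + 2 o^{2}\right) + o = 3 o^{2} + o = o + 3 o^{2}$)
$q = 447076$
$X = 447178$ ($X = \left(-5 - 1\right) \left(1 + 3 \left(-5 - 1\right)\right) + 447076 = - 6 \left(1 + 3 \left(-6\right)\right) + 447076 = - 6 \left(1 - 18\right) + 447076 = \left(-6\right) \left(-17\right) + 447076 = 102 + 447076 = 447178$)
$\frac{1}{X} = \frac{1}{447178}$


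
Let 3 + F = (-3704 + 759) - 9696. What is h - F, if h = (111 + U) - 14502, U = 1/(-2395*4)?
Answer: -16736261/9580 ≈ -1747.0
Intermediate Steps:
U = -1/9580 (U = 1/(-9580) = -1/9580 ≈ -0.00010438)
F = -12644 (F = -3 + ((-3704 + 759) - 9696) = -3 + (-2945 - 9696) = -3 - 12641 = -12644)
h = -137865781/9580 (h = (111 - 1/9580) - 14502 = 1063379/9580 - 14502 = -137865781/9580 ≈ -14391.)
h - F = -137865781/9580 - 1*(-12644) = -137865781/9580 + 12644 = -16736261/9580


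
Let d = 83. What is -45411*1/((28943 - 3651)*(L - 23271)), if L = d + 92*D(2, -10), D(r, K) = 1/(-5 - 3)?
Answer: 45411/586761754 ≈ 7.7393e-5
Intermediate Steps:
D(r, K) = -⅛ (D(r, K) = 1/(-8) = -⅛)
L = 143/2 (L = 83 + 92*(-⅛) = 83 - 23/2 = 143/2 ≈ 71.500)
-45411*1/((28943 - 3651)*(L - 23271)) = -45411*1/((28943 - 3651)*(143/2 - 23271)) = -45411/(25292*(-46399/2)) = -45411/(-586761754) = -45411*(-1/586761754) = 45411/586761754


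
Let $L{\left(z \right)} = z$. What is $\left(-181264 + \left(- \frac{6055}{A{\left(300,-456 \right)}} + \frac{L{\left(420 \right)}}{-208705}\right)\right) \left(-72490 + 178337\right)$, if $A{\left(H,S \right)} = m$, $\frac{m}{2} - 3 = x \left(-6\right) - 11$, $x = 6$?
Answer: $- \frac{10064048292741429}{524744} \approx -1.9179 \cdot 10^{10}$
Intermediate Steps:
$m = -88$ ($m = 6 + 2 \left(6 \left(-6\right) - 11\right) = 6 + 2 \left(-36 - 11\right) = 6 + 2 \left(-47\right) = 6 - 94 = -88$)
$A{\left(H,S \right)} = -88$
$\left(-181264 + \left(- \frac{6055}{A{\left(300,-456 \right)}} + \frac{L{\left(420 \right)}}{-208705}\right)\right) \left(-72490 + 178337\right) = \left(-181264 + \left(- \frac{6055}{-88} + \frac{420}{-208705}\right)\right) \left(-72490 + 178337\right) = \left(-181264 + \left(\left(-6055\right) \left(- \frac{1}{88}\right) + 420 \left(- \frac{1}{208705}\right)\right)\right) 105847 = \left(-181264 + \left(\frac{6055}{88} - \frac{12}{5963}\right)\right) 105847 = \left(-181264 + \frac{36104909}{524744}\right) 105847 = \left(- \frac{95081091507}{524744}\right) 105847 = - \frac{10064048292741429}{524744}$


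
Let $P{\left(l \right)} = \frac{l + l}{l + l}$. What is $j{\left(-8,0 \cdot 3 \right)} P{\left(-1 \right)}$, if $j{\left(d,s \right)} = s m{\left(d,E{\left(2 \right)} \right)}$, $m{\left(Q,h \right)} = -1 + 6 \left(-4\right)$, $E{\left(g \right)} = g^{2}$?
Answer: $0$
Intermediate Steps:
$m{\left(Q,h \right)} = -25$ ($m{\left(Q,h \right)} = -1 - 24 = -25$)
$j{\left(d,s \right)} = - 25 s$ ($j{\left(d,s \right)} = s \left(-25\right) = - 25 s$)
$P{\left(l \right)} = 1$ ($P{\left(l \right)} = \frac{2 l}{2 l} = 2 l \frac{1}{2 l} = 1$)
$j{\left(-8,0 \cdot 3 \right)} P{\left(-1 \right)} = - 25 \cdot 0 \cdot 3 \cdot 1 = \left(-25\right) 0 \cdot 1 = 0 \cdot 1 = 0$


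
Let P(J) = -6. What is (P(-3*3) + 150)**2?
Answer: 20736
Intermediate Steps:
(P(-3*3) + 150)**2 = (-6 + 150)**2 = 144**2 = 20736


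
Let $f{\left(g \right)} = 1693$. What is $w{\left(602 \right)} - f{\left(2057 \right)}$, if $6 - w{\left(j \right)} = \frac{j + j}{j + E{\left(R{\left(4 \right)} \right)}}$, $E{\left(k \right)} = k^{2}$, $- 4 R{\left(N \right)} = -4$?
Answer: $- \frac{1018465}{603} \approx -1689.0$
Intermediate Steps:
$R{\left(N \right)} = 1$ ($R{\left(N \right)} = \left(- \frac{1}{4}\right) \left(-4\right) = 1$)
$w{\left(j \right)} = 6 - \frac{2 j}{1 + j}$ ($w{\left(j \right)} = 6 - \frac{j + j}{j + 1^{2}} = 6 - \frac{2 j}{j + 1} = 6 - \frac{2 j}{1 + j}$)
$w{\left(602 \right)} - f{\left(2057 \right)} = \frac{2 \left(3 + 2 \cdot 602\right)}{1 + 602} - 1693 = \frac{2 \left(3 + 1204\right)}{603} - 1693 = 2 \cdot \frac{1}{603} \cdot 1207 - 1693 = \frac{2414}{603} - 1693 = - \frac{1018465}{603}$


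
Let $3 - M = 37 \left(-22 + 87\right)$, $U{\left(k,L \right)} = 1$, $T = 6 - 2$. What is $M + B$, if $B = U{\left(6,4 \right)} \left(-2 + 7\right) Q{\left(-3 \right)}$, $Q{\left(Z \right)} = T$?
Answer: $-2382$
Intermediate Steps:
$T = 4$ ($T = 6 - 2 = 4$)
$Q{\left(Z \right)} = 4$
$M = -2402$ ($M = 3 - 37 \left(-22 + 87\right) = 3 - 37 \cdot 65 = 3 - 2405 = -2402$)
$B = 20$ ($B = 1 \left(-2 + 7\right) 4 = 1 \cdot 5 \cdot 4 = 5 \cdot 4 = 20$)
$M + B = -2402 + 20 = -2382$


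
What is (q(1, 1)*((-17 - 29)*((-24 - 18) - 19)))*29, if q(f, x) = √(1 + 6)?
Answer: 81374*√7 ≈ 2.1530e+5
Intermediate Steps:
q(f, x) = √7
(q(1, 1)*((-17 - 29)*((-24 - 18) - 19)))*29 = (√7*((-17 - 29)*((-24 - 18) - 19)))*29 = (√7*(-46*(-42 - 19)))*29 = (√7*(-46*(-61)))*29 = (√7*2806)*29 = (2806*√7)*29 = 81374*√7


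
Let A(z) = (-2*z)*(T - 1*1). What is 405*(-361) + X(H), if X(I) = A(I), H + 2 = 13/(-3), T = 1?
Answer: -146205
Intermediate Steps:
H = -19/3 (H = -2 + 13/(-3) = -2 + 13*(-1/3) = -2 - 13/3 = -19/3 ≈ -6.3333)
A(z) = 0 (A(z) = (-2*z)*(1 - 1*1) = (-2*z)*(1 - 1) = -2*z*0 = 0)
X(I) = 0
405*(-361) + X(H) = 405*(-361) + 0 = -146205 + 0 = -146205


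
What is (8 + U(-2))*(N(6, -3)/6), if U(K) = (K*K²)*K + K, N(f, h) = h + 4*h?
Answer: -55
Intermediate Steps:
N(f, h) = 5*h
U(K) = K + K⁴ (U(K) = K³*K + K = K⁴ + K = K + K⁴)
(8 + U(-2))*(N(6, -3)/6) = (8 + (-2 + (-2)⁴))*((5*(-3))/6) = (8 + (-2 + 16))*(-15*⅙) = (8 + 14)*(-5/2) = 22*(-5/2) = -55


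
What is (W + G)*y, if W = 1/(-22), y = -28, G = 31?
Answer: -9534/11 ≈ -866.73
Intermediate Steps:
W = -1/22 ≈ -0.045455
(W + G)*y = (-1/22 + 31)*(-28) = (681/22)*(-28) = -9534/11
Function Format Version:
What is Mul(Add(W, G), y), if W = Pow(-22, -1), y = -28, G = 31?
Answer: Rational(-9534, 11) ≈ -866.73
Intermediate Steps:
W = Rational(-1, 22) ≈ -0.045455
Mul(Add(W, G), y) = Mul(Add(Rational(-1, 22), 31), -28) = Mul(Rational(681, 22), -28) = Rational(-9534, 11)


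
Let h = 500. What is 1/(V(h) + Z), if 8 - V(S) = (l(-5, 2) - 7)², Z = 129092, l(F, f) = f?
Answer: 1/129075 ≈ 7.7474e-6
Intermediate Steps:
V(S) = -17 (V(S) = 8 - (2 - 7)² = 8 - 1*(-5)² = 8 - 1*25 = 8 - 25 = -17)
1/(V(h) + Z) = 1/(-17 + 129092) = 1/129075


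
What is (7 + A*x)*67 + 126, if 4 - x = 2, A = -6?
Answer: -209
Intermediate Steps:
x = 2 (x = 4 - 1*2 = 4 - 2 = 2)
(7 + A*x)*67 + 126 = (7 - 6*2)*67 + 126 = (7 - 12)*67 + 126 = -5*67 + 126 = -335 + 126 = -209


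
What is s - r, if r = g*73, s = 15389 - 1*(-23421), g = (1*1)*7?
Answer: 38299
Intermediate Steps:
g = 7 (g = 1*7 = 7)
s = 38810 (s = 15389 + 23421 = 38810)
r = 511 (r = 7*73 = 511)
s - r = 38810 - 1*511 = 38810 - 511 = 38299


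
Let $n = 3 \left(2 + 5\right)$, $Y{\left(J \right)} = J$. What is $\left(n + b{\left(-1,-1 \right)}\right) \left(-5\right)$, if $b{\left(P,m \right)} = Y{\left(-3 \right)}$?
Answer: $-90$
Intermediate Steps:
$b{\left(P,m \right)} = -3$
$n = 21$ ($n = 3 \cdot 7 = 21$)
$\left(n + b{\left(-1,-1 \right)}\right) \left(-5\right) = \left(21 - 3\right) \left(-5\right) = 18 \left(-5\right) = -90$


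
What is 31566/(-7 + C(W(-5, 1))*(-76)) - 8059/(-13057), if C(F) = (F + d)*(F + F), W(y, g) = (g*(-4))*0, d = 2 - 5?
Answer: -412100849/91399 ≈ -4508.8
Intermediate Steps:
d = -3
W(y, g) = 0 (W(y, g) = -4*g*0 = 0)
C(F) = 2*F*(-3 + F) (C(F) = (F - 3)*(F + F) = (-3 + F)*(2*F) = 2*F*(-3 + F))
31566/(-7 + C(W(-5, 1))*(-76)) - 8059/(-13057) = 31566/(-7 + (2*0*(-3 + 0))*(-76)) - 8059/(-13057) = 31566/(-7 + (2*0*(-3))*(-76)) - 8059*(-1/13057) = 31566/(-7 + 0*(-76)) + 8059/13057 = 31566/(-7 + 0) + 8059/13057 = 31566/(-7) + 8059/13057 = 31566*(-1/7) + 8059/13057 = -31566/7 + 8059/13057 = -412100849/91399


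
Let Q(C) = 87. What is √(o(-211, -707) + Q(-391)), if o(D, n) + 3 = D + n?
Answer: I*√834 ≈ 28.879*I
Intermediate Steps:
o(D, n) = -3 + D + n (o(D, n) = -3 + (D + n) = -3 + D + n)
√(o(-211, -707) + Q(-391)) = √((-3 - 211 - 707) + 87) = √(-921 + 87) = √(-834) = I*√834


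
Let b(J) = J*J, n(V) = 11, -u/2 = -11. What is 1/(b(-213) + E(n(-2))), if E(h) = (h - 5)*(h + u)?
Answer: 1/45567 ≈ 2.1946e-5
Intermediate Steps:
u = 22 (u = -2*(-11) = 22)
E(h) = (-5 + h)*(22 + h) (E(h) = (h - 5)*(h + 22) = (-5 + h)*(22 + h))
b(J) = J²
1/(b(-213) + E(n(-2))) = 1/((-213)² + (-110 + 11² + 17*11)) = 1/(45369 + (-110 + 121 + 187)) = 1/(45369 + 198) = 1/45567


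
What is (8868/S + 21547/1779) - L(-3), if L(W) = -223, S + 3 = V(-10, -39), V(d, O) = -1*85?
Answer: 5257765/39138 ≈ 134.34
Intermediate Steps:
V(d, O) = -85
S = -88 (S = -3 - 85 = -88)
(8868/S + 21547/1779) - L(-3) = (8868/(-88) + 21547/1779) - 1*(-223) = (8868*(-1/88) + 21547*(1/1779)) + 223 = (-2217/22 + 21547/1779) + 223 = -3470009/39138 + 223 = 5257765/39138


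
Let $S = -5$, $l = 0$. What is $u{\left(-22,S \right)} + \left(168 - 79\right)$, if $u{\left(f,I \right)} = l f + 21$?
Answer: $110$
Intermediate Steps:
$u{\left(f,I \right)} = 21$ ($u{\left(f,I \right)} = 0 f + 21 = 0 + 21 = 21$)
$u{\left(-22,S \right)} + \left(168 - 79\right) = 21 + \left(168 - 79\right) = 21 + 89 = 110$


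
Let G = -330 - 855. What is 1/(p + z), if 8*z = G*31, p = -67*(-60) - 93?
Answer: -8/5319 ≈ -0.0015040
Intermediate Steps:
p = 3927 (p = 4020 - 93 = 3927)
G = -1185
z = -36735/8 (z = (-1185*31)/8 = (⅛)*(-36735) = -36735/8 ≈ -4591.9)
1/(p + z) = 1/(3927 - 36735/8) = 1/(-5319/8) = -8/5319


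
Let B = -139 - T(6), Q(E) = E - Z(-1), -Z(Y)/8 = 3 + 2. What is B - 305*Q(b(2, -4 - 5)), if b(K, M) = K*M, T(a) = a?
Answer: -6855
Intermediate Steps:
Z(Y) = -40 (Z(Y) = -8*(3 + 2) = -8*5 = -40)
Q(E) = 40 + E (Q(E) = E - 1*(-40) = E + 40 = 40 + E)
B = -145 (B = -139 - 1*6 = -139 - 6 = -145)
B - 305*Q(b(2, -4 - 5)) = -145 - 305*(40 + 2*(-4 - 5)) = -145 - 305*(40 + 2*(-9)) = -145 - 305*(40 - 18) = -145 - 305*22 = -145 - 6710 = -6855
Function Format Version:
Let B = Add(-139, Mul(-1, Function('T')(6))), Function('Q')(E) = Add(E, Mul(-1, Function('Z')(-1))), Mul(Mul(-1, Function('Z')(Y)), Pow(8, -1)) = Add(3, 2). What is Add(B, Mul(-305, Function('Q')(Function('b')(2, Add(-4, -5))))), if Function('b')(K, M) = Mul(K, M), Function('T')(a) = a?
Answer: -6855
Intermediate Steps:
Function('Z')(Y) = -40 (Function('Z')(Y) = Mul(-8, Add(3, 2)) = Mul(-8, 5) = -40)
Function('Q')(E) = Add(40, E) (Function('Q')(E) = Add(E, Mul(-1, -40)) = Add(E, 40) = Add(40, E))
B = -145 (B = Add(-139, Mul(-1, 6)) = Add(-139, -6) = -145)
Add(B, Mul(-305, Function('Q')(Function('b')(2, Add(-4, -5))))) = Add(-145, Mul(-305, Add(40, Mul(2, Add(-4, -5))))) = Add(-145, Mul(-305, Add(40, Mul(2, -9)))) = Add(-145, Mul(-305, Add(40, -18))) = Add(-145, Mul(-305, 22)) = Add(-145, -6710) = -6855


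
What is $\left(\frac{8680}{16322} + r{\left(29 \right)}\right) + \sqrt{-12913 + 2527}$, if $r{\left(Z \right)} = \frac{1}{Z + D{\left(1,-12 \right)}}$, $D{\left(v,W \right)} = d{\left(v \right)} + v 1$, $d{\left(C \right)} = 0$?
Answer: $\frac{138361}{244830} + 3 i \sqrt{1154} \approx 0.56513 + 101.91 i$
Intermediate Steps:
$D{\left(v,W \right)} = v$ ($D{\left(v,W \right)} = 0 + v 1 = 0 + v = v$)
$r{\left(Z \right)} = \frac{1}{1 + Z}$ ($r{\left(Z \right)} = \frac{1}{Z + 1} = \frac{1}{1 + Z}$)
$\left(\frac{8680}{16322} + r{\left(29 \right)}\right) + \sqrt{-12913 + 2527} = \left(\frac{8680}{16322} + \frac{1}{1 + 29}\right) + \sqrt{-12913 + 2527} = \left(8680 \cdot \frac{1}{16322} + \frac{1}{30}\right) + \sqrt{-10386} = \left(\frac{4340}{8161} + \frac{1}{30}\right) + 3 i \sqrt{1154} = \frac{138361}{244830} + 3 i \sqrt{1154}$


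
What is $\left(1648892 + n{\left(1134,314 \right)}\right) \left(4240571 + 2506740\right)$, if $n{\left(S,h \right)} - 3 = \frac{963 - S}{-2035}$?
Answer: $\frac{22640612154477256}{2035} \approx 1.1126 \cdot 10^{13}$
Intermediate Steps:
$n{\left(S,h \right)} = \frac{5142}{2035} + \frac{S}{2035}$ ($n{\left(S,h \right)} = 3 + \frac{963 - S}{-2035} = 3 + \left(963 - S\right) \left(- \frac{1}{2035}\right) = 3 + \left(- \frac{963}{2035} + \frac{S}{2035}\right) = \frac{5142}{2035} + \frac{S}{2035}$)
$\left(1648892 + n{\left(1134,314 \right)}\right) \left(4240571 + 2506740\right) = \left(1648892 + \left(\frac{5142}{2035} + \frac{1}{2035} \cdot 1134\right)\right) \left(4240571 + 2506740\right) = \left(1648892 + \left(\frac{5142}{2035} + \frac{1134}{2035}\right)\right) 6747311 = \left(1648892 + \frac{6276}{2035}\right) 6747311 = \frac{3355501496}{2035} \cdot 6747311 = \frac{22640612154477256}{2035}$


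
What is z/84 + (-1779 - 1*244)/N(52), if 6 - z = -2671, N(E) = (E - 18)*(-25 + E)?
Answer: 22427/756 ≈ 29.665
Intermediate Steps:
N(E) = (-25 + E)*(-18 + E) (N(E) = (-18 + E)*(-25 + E) = (-25 + E)*(-18 + E))
z = 2677 (z = 6 - 1*(-2671) = 6 + 2671 = 2677)
z/84 + (-1779 - 1*244)/N(52) = 2677/84 + (-1779 - 1*244)/(450 + 52² - 43*52) = 2677*(1/84) + (-1779 - 244)/(450 + 2704 - 2236) = 2677/84 - 2023/918 = 2677/84 - 2023*1/918 = 2677/84 - 119/54 = 22427/756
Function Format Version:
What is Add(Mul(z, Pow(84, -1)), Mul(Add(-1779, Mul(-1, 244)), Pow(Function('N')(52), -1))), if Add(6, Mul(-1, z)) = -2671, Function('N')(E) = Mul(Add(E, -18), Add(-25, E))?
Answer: Rational(22427, 756) ≈ 29.665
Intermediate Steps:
Function('N')(E) = Mul(Add(-25, E), Add(-18, E)) (Function('N')(E) = Mul(Add(-18, E), Add(-25, E)) = Mul(Add(-25, E), Add(-18, E)))
z = 2677 (z = Add(6, Mul(-1, -2671)) = Add(6, 2671) = 2677)
Add(Mul(z, Pow(84, -1)), Mul(Add(-1779, Mul(-1, 244)), Pow(Function('N')(52), -1))) = Add(Mul(2677, Pow(84, -1)), Mul(Add(-1779, Mul(-1, 244)), Pow(Add(450, Pow(52, 2), Mul(-43, 52)), -1))) = Add(Mul(2677, Rational(1, 84)), Mul(Add(-1779, -244), Pow(Add(450, 2704, -2236), -1))) = Add(Rational(2677, 84), Mul(-2023, Pow(918, -1))) = Add(Rational(2677, 84), Mul(-2023, Rational(1, 918))) = Add(Rational(2677, 84), Rational(-119, 54)) = Rational(22427, 756)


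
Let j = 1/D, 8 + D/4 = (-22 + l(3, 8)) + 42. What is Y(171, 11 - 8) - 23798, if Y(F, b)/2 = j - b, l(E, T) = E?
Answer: -714119/30 ≈ -23804.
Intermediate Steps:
D = 60 (D = -32 + 4*((-22 + 3) + 42) = -32 + 4*(-19 + 42) = -32 + 4*23 = -32 + 92 = 60)
j = 1/60 ≈ 0.016667
Y(F, b) = 1/30 - 2*b (Y(F, b) = 2*(1/60 - b) = 1/30 - 2*b)
Y(171, 11 - 8) - 23798 = (1/30 - 2*(11 - 8)) - 23798 = (1/30 - 2*3) - 23798 = (1/30 - 6) - 23798 = -179/30 - 23798 = -714119/30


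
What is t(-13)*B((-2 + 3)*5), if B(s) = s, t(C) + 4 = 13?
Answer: 45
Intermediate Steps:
t(C) = 9 (t(C) = -4 + 13 = 9)
t(-13)*B((-2 + 3)*5) = 9*((-2 + 3)*5) = 9*(1*5) = 9*5 = 45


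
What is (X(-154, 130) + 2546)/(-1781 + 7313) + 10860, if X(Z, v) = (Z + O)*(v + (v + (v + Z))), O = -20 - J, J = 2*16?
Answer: 30015725/2766 ≈ 10852.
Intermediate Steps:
J = 32
O = -52 (O = -20 - 1*32 = -20 - 32 = -52)
X(Z, v) = (-52 + Z)*(Z + 3*v) (X(Z, v) = (Z - 52)*(v + (v + (v + Z))) = (-52 + Z)*(v + (v + (Z + v))) = (-52 + Z)*(v + (Z + 2*v)) = (-52 + Z)*(Z + 3*v))
(X(-154, 130) + 2546)/(-1781 + 7313) + 10860 = (((-154)² - 156*130 - 52*(-154) + 3*(-154)*130) + 2546)/(-1781 + 7313) + 10860 = ((23716 - 20280 + 8008 - 60060) + 2546)/5532 + 10860 = (-48616 + 2546)*(1/5532) + 10860 = -46070*1/5532 + 10860 = -23035/2766 + 10860 = 30015725/2766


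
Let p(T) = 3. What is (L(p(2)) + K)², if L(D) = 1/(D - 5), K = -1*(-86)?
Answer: 29241/4 ≈ 7310.3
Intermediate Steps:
K = 86
L(D) = 1/(-5 + D)
(L(p(2)) + K)² = (1/(-5 + 3) + 86)² = (1/(-2) + 86)² = (-½ + 86)² = (171/2)² = 29241/4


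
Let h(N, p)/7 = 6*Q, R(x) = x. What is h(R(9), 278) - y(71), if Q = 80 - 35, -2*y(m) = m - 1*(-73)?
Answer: 1962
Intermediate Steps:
y(m) = -73/2 - m/2 (y(m) = -(m - 1*(-73))/2 = -(m + 73)/2 = -(73 + m)/2 = -73/2 - m/2)
Q = 45
h(N, p) = 1890 (h(N, p) = 7*(6*45) = 7*270 = 1890)
h(R(9), 278) - y(71) = 1890 - (-73/2 - ½*71) = 1890 - (-73/2 - 71/2) = 1890 - 1*(-72) = 1890 + 72 = 1962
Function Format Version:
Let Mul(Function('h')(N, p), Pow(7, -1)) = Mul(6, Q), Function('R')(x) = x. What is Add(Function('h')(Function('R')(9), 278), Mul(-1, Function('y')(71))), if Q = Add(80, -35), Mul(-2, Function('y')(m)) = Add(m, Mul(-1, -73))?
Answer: 1962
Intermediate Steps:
Function('y')(m) = Add(Rational(-73, 2), Mul(Rational(-1, 2), m)) (Function('y')(m) = Mul(Rational(-1, 2), Add(m, Mul(-1, -73))) = Mul(Rational(-1, 2), Add(m, 73)) = Mul(Rational(-1, 2), Add(73, m)) = Add(Rational(-73, 2), Mul(Rational(-1, 2), m)))
Q = 45
Function('h')(N, p) = 1890 (Function('h')(N, p) = Mul(7, Mul(6, 45)) = Mul(7, 270) = 1890)
Add(Function('h')(Function('R')(9), 278), Mul(-1, Function('y')(71))) = Add(1890, Mul(-1, Add(Rational(-73, 2), Mul(Rational(-1, 2), 71)))) = Add(1890, Mul(-1, Add(Rational(-73, 2), Rational(-71, 2)))) = Add(1890, Mul(-1, -72)) = Add(1890, 72) = 1962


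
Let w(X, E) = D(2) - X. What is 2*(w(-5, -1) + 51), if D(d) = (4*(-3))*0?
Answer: 112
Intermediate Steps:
D(d) = 0 (D(d) = -12*0 = 0)
w(X, E) = -X (w(X, E) = 0 - X = -X)
2*(w(-5, -1) + 51) = 2*(-1*(-5) + 51) = 2*(5 + 51) = 2*56 = 112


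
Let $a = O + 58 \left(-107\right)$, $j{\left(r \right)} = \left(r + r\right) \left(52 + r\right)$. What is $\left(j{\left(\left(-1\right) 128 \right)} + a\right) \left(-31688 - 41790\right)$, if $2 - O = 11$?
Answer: $-972922198$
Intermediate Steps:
$O = -9$ ($O = 2 - 11 = -9$)
$j{\left(r \right)} = 2 r \left(52 + r\right)$
$a = -6215$ ($a = -9 + 58 \left(-107\right) = -9 - 6206 = -6215$)
$\left(j{\left(\left(-1\right) 128 \right)} + a\right) \left(-31688 - 41790\right) = \left(2 \left(\left(-1\right) 128\right) \left(52 - 128\right) - 6215\right) \left(-31688 - 41790\right) = \left(2 \left(-128\right) \left(52 - 128\right) - 6215\right) \left(-73478\right) = \left(2 \left(-128\right) \left(-76\right) - 6215\right) \left(-73478\right) = \left(19456 - 6215\right) \left(-73478\right) = 13241 \left(-73478\right) = -972922198$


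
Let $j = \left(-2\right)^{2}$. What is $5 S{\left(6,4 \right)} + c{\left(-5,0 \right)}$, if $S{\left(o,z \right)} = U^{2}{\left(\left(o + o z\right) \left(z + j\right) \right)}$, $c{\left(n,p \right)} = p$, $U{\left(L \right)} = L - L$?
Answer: $0$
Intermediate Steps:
$j = 4$
$U{\left(L \right)} = 0$
$S{\left(o,z \right)} = 0$ ($S{\left(o,z \right)} = 0^{2} = 0$)
$5 S{\left(6,4 \right)} + c{\left(-5,0 \right)} = 5 \cdot 0 + 0 = 0 + 0 = 0$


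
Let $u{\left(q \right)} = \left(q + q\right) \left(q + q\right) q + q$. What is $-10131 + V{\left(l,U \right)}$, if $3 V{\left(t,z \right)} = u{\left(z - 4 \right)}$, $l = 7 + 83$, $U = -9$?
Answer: $- \frac{39194}{3} \approx -13065.0$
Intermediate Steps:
$l = 90$
$u{\left(q \right)} = q + 4 q^{3}$ ($u{\left(q \right)} = 2 q 2 q q + q = 4 q^{2} q + q = 4 q^{3} + q = q + 4 q^{3}$)
$V{\left(t,z \right)} = - \frac{4}{3} + \frac{z}{3} + \frac{4 \left(-4 + z\right)^{3}}{3}$ ($V{\left(t,z \right)} = \frac{\left(z - 4\right) + 4 \left(z - 4\right)^{3}}{3} = \frac{\left(-4 + z\right) + 4 \left(-4 + z\right)^{3}}{3} = \frac{-4 + z + 4 \left(-4 + z\right)^{3}}{3} = - \frac{4}{3} + \frac{z}{3} + \frac{4 \left(-4 + z\right)^{3}}{3}$)
$-10131 + V{\left(l,U \right)} = -10131 + \left(- \frac{4}{3} + \frac{1}{3} \left(-9\right) + \frac{4 \left(-4 - 9\right)^{3}}{3}\right) = -10131 - \left(\frac{13}{3} + \frac{8788}{3}\right) = -10131 - \frac{8801}{3} = - \frac{39194}{3}$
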